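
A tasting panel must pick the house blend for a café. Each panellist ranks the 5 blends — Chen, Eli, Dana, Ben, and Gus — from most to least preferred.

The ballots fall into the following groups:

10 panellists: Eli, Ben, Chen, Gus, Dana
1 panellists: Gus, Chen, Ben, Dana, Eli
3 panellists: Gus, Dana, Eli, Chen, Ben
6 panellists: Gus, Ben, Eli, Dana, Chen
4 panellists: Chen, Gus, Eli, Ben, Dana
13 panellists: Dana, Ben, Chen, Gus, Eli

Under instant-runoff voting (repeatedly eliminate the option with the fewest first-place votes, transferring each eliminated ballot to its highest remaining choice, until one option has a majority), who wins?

Round 1: Dana 13, Eli 10, Gus 10, Chen 4, Ben 0. Ben has the fewest and is eliminated.
Round 2: Dana 13, Eli 10, Gus 10, Chen 4. Chen has the fewest and is eliminated.
Round 3: Gus 14, Dana 13, Eli 10. Eli has the fewest and is eliminated.
Round 4: Gus 24, Dana 13. Gus has a majority.

Gus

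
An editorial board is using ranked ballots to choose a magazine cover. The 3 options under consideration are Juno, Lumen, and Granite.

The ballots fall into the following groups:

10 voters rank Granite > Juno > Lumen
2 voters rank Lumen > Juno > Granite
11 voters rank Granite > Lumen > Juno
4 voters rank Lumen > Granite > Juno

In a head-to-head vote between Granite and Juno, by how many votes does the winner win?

23

Ballots ranking Granite above Juno: 10+11+4 = 25.
Ballots ranking Juno above Granite: 2.
Granite wins 25–2, a margin of 23.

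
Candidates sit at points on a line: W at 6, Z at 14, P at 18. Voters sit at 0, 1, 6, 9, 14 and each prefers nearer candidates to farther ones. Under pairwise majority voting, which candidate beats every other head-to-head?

W

With single-peaked preferences on a line, the Condorcet winner is the candidate closest to the median voter.
The median voter (position 6) is closest to W at 6.
Check: W vs P — voters closer to W: 4 of 5.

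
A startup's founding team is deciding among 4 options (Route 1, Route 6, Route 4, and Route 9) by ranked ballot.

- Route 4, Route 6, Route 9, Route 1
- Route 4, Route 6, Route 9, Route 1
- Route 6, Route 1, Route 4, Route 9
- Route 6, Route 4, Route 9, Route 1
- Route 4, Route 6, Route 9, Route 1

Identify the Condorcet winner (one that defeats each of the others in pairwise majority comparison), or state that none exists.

Route 4

Head-to-head results (5 voters total):
Route 1 vs Route 6: Route 6 wins 5–0.
Route 1 vs Route 4: Route 4 wins 4–1.
Route 1 vs Route 9: Route 9 wins 4–1.
Route 6 vs Route 4: Route 4 wins 3–2.
Route 6 vs Route 9: Route 6 wins 5–0.
Route 4 vs Route 9: Route 4 wins 5–0.
Route 4 beats each rival — Route 1 (4–1), Route 6 (3–2), Route 9 (5–0) — so Route 4 is the Condorcet winner.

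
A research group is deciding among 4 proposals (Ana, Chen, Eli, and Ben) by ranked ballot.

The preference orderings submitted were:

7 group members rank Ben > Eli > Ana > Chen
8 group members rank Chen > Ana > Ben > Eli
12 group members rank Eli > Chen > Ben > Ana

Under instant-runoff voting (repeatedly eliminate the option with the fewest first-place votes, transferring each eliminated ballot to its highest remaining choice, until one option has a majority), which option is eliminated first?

Round 1: Eli 12, Chen 8, Ben 7, Ana 0. Ana has the fewest and is eliminated.
Round 2: Eli 12, Chen 8, Ben 7. Ben has the fewest and is eliminated.
Round 3: Eli 19, Chen 8. Eli has a majority.

Ana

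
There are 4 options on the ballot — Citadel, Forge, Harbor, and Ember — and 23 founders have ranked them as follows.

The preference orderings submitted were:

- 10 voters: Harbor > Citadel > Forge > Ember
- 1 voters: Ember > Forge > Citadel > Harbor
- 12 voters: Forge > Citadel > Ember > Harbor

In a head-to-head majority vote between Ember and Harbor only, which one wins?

Ember

Ballots ranking Ember above Harbor: 1+12 = 13.
Ballots ranking Harbor above Ember: 10.
Ember wins the head-to-head, 13–10.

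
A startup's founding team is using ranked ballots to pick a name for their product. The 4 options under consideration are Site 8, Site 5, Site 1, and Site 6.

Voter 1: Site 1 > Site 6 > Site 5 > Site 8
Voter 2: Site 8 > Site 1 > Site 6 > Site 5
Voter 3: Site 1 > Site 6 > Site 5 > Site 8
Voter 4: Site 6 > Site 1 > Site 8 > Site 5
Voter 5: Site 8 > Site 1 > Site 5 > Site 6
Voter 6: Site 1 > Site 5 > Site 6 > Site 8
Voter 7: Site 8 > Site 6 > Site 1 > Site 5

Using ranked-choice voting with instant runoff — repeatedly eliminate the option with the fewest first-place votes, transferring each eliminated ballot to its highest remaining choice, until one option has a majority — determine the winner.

Round 1: Site 8 3, Site 1 3, Site 6 1, Site 5 0. Site 5 has the fewest and is eliminated.
Round 2: Site 8 3, Site 1 3, Site 6 1. Site 6 has the fewest and is eliminated.
Round 3: Site 1 4, Site 8 3. Site 1 has a majority.

Site 1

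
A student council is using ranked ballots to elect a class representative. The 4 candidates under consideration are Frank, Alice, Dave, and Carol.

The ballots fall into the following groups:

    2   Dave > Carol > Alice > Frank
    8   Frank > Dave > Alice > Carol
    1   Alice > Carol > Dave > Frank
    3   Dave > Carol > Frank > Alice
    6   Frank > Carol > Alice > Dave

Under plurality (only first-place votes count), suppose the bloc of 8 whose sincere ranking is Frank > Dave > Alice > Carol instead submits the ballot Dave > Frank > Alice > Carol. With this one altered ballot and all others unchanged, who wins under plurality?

Dave

First-place totals with the altered ballot: Frank 6, Alice 1, Dave 13, Carol 0.
The switch changes the winner from Frank to Dave.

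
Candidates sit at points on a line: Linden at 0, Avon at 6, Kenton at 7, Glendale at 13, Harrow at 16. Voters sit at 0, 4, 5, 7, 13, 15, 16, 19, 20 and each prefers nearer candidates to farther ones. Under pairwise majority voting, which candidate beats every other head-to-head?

With single-peaked preferences on a line, the Condorcet winner is the candidate closest to the median voter.
The median voter (position 13) is closest to Glendale at 13.
Check: Glendale vs Avon — voters closer to Glendale: 5 of 9.

Glendale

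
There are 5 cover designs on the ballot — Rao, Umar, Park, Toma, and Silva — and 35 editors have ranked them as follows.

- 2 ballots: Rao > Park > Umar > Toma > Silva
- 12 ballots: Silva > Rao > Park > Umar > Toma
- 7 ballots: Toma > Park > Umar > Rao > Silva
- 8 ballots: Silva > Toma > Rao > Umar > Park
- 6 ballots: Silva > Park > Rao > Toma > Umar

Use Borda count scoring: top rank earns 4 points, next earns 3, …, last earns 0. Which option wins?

Silva

Borda scores:
  Rao: 2·4 + 12·3 + 7·1 + 8·2 + 6·2 = 79
  Umar: 2·2 + 12·1 + 7·2 + 8·1 + 6·0 = 38
  Park: 2·3 + 12·2 + 7·3 + 8·0 + 6·3 = 69
  Toma: 2·1 + 12·0 + 7·4 + 8·3 + 6·1 = 60
  Silva: 2·0 + 12·4 + 7·0 + 8·4 + 6·4 = 104
Silva has the highest total.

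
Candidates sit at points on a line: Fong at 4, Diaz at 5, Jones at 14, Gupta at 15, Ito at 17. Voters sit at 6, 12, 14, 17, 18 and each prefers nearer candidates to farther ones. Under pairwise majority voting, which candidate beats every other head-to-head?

Jones

With single-peaked preferences on a line, the Condorcet winner is the candidate closest to the median voter.
The median voter (position 14) is closest to Jones at 14.
Check: Jones vs Fong — voters closer to Jones: 4 of 5.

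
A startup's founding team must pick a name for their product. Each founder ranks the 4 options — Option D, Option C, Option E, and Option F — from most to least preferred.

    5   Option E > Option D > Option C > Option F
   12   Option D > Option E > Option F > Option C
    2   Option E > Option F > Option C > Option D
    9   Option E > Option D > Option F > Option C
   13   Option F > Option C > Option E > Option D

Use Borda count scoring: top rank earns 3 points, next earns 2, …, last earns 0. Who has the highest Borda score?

Borda scores:
  Option D: 5·2 + 12·3 + 2·0 + 9·2 + 13·0 = 64
  Option C: 5·1 + 12·0 + 2·1 + 9·0 + 13·2 = 33
  Option E: 5·3 + 12·2 + 2·3 + 9·3 + 13·1 = 85
  Option F: 5·0 + 12·1 + 2·2 + 9·1 + 13·3 = 64
Option E has the highest total.

Option E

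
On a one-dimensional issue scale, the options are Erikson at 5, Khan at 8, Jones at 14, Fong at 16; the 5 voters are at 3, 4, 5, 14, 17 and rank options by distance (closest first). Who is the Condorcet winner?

Erikson

With single-peaked preferences on a line, the Condorcet winner is the candidate closest to the median voter.
The median voter (position 5) is closest to Erikson at 5.
Check: Erikson vs Jones — voters closer to Erikson: 3 of 5.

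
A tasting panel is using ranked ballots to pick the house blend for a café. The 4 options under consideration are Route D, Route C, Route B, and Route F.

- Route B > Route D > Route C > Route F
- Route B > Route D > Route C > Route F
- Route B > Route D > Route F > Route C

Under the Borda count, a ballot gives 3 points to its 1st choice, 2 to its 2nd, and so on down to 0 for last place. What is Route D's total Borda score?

Borda scores:
  Route D: 2 + 2 + 2 = 6
  Route C: 1 + 1 + 0 = 2
  Route B: 3 + 3 + 3 = 9
  Route F: 0 + 0 + 1 = 1

6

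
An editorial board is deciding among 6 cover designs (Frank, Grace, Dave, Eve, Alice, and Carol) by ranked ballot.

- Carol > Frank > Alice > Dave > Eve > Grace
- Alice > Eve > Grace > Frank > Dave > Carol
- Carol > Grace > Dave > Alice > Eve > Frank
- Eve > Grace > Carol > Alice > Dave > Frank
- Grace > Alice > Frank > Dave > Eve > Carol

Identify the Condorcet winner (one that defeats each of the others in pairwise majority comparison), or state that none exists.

Head-to-head results (5 voters total):
Frank vs Grace: Grace wins 4–1.
Frank vs Dave: Frank wins 3–2.
Frank vs Eve: Eve wins 3–2.
Frank vs Alice: Alice wins 4–1.
Frank vs Carol: Carol wins 3–2.
Grace vs Dave: Grace wins 4–1.
Grace vs Eve: Eve wins 3–2.
Grace vs Alice: Grace wins 3–2.
Grace vs Carol: Grace wins 3–2.
Dave vs Eve: Dave wins 3–2.
Dave vs Alice: Alice wins 4–1.
Dave vs Carol: Carol wins 3–2.
Eve vs Alice: Alice wins 4–1.
Eve vs Carol: Eve wins 3–2.
Alice vs Carol: Carol wins 3–2.
No candidate beats all others: Frank beats Dave beats Eve beats Frank, a majority cycle.

No Condorcet winner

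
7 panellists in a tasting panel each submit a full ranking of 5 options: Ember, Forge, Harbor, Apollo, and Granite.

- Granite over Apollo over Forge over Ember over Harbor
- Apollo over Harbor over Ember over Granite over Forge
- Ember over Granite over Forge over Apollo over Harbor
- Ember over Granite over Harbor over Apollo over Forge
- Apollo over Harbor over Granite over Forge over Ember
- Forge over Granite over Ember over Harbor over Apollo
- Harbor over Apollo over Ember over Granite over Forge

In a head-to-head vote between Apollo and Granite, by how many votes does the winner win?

1

Ballots ranking Apollo above Granite: 3.
Ballots ranking Granite above Apollo: 4.
Granite wins 4–3, a margin of 1.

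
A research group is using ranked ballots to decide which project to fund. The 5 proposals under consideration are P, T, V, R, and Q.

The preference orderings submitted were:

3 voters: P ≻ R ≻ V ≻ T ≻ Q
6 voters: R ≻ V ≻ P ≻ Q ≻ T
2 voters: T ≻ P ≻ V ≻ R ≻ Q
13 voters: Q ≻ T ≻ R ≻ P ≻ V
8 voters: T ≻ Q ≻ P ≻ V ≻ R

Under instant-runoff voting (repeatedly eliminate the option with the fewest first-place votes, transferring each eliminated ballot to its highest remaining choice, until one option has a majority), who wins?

Q

Round 1: Q 13, T 10, R 6, P 3, V 0. V has the fewest and is eliminated.
Round 2: Q 13, T 10, R 6, P 3. P has the fewest and is eliminated.
Round 3: Q 13, T 10, R 9. R has the fewest and is eliminated.
Round 4: Q 19, T 13. Q has a majority.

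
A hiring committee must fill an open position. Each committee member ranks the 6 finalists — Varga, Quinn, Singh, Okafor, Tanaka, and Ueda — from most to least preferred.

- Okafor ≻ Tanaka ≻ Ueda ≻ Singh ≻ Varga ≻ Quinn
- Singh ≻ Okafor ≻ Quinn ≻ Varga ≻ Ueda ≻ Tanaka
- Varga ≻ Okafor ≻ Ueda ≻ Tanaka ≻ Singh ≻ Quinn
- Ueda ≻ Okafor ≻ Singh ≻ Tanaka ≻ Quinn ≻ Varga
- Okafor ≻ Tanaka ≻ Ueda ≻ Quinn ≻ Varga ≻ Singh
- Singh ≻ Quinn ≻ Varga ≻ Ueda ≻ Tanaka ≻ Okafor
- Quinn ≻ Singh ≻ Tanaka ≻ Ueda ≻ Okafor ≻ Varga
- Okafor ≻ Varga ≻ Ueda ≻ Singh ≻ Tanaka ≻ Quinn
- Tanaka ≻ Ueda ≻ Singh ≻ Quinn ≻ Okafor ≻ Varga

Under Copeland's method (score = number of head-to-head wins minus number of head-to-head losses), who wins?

Pairwise results:
  Varga vs Quinn: Quinn wins 6–3.
  Varga vs Singh: Singh wins 6–3.
  Varga vs Okafor: Okafor wins 7–2.
  Varga vs Tanaka: Tanaka wins 5–4.
  Varga vs Ueda: Ueda wins 5–4.
  Quinn vs Singh: Singh wins 7–2.
  Quinn vs Okafor: Okafor wins 6–3.
  Quinn vs Tanaka: Tanaka wins 6–3.
  Quinn vs Ueda: Ueda wins 6–3.
  Singh vs Okafor: Okafor wins 5–4.
  Singh vs Tanaka: Singh wins 5–4.
  Singh vs Ueda: Ueda wins 6–3.
  Okafor vs Tanaka: Okafor wins 6–3.
  Okafor vs Ueda: Okafor wins 5–4.
  Tanaka vs Ueda: Ueda wins 5–4.
Copeland scores (wins − losses):
  Varga: 0 − 5 = -5
  Quinn: 1 − 4 = -3
  Singh: 3 − 2 = 1
  Okafor: 5 − 0 = 5
  Tanaka: 2 − 3 = -1
  Ueda: 4 − 1 = 3
Okafor has the best Copeland score.

Okafor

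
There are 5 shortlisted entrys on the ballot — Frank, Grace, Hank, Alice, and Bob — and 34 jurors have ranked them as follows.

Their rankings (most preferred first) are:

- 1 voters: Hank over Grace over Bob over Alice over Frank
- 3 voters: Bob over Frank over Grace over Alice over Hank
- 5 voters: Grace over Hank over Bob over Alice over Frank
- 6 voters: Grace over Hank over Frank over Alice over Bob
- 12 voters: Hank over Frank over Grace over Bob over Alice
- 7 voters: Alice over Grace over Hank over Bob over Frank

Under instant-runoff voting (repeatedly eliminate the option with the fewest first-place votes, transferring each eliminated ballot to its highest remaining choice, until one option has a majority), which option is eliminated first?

Frank

Round 1: Hank 13, Grace 11, Alice 7, Bob 3, Frank 0. Frank has the fewest and is eliminated.
Round 2: Hank 13, Grace 11, Alice 7, Bob 3. Bob has the fewest and is eliminated.
Round 3: Grace 14, Hank 13, Alice 7. Alice has the fewest and is eliminated.
Round 4: Grace 21, Hank 13. Grace has a majority.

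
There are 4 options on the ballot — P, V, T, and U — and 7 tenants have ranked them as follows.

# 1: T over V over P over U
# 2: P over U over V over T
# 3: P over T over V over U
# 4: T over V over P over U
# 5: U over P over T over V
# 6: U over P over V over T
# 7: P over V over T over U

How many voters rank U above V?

3

Ballots ranking U above V: 3.
Ballots ranking V above U: 4.
So 3 of 7 voters prefer U to V.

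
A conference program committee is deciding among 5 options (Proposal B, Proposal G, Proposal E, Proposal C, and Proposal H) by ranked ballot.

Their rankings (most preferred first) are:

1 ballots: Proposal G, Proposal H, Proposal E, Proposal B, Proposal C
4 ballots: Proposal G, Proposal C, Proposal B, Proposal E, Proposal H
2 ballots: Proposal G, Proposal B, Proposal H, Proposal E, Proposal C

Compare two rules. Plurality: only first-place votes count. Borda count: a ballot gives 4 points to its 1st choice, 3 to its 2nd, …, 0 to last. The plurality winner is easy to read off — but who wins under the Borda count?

Plurality first-place counts: Proposal B 0, Proposal G 7, Proposal E 0, Proposal C 0, Proposal H 0 → Proposal G.
Borda totals: Proposal B 15, Proposal G 28, Proposal E 8, Proposal C 12, Proposal H 7 → Proposal G.

Proposal G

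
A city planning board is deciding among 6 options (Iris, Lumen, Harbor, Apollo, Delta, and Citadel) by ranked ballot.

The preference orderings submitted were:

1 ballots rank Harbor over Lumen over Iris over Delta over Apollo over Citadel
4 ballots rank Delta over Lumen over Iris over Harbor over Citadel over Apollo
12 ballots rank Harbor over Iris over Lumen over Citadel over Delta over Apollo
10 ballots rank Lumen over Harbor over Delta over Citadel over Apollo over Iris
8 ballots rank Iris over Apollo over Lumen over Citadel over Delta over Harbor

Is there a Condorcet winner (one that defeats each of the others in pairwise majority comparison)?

Head-to-head results (35 voters total):
Iris vs Lumen: Iris wins 20–15.
Iris vs Harbor: Harbor wins 23–12.
Iris vs Apollo: Iris wins 25–10.
Iris vs Delta: Iris wins 21–14.
Iris vs Citadel: Iris wins 25–10.
Lumen vs Harbor: Lumen wins 22–13.
Lumen vs Apollo: Lumen wins 27–8.
Lumen vs Delta: Lumen wins 31–4.
Lumen vs Citadel: Lumen wins 35–0.
Harbor vs Apollo: Harbor wins 27–8.
Harbor vs Delta: Harbor wins 23–12.
Harbor vs Citadel: Harbor wins 27–8.
Apollo vs Delta: Delta wins 27–8.
Apollo vs Citadel: Citadel wins 26–9.
Delta vs Citadel: Citadel wins 20–15.
No candidate beats all others: Iris beats Lumen beats Harbor beats Iris, a majority cycle.

No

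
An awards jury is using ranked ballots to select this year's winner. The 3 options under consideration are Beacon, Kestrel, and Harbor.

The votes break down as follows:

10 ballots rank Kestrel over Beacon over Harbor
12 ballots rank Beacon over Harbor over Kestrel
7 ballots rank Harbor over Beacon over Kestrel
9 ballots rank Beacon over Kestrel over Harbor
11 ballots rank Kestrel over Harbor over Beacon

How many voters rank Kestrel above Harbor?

30

Ballots ranking Kestrel above Harbor: 10+9+11 = 30.
Ballots ranking Harbor above Kestrel: 12+7 = 19.
So 30 of 49 voters prefer Kestrel to Harbor.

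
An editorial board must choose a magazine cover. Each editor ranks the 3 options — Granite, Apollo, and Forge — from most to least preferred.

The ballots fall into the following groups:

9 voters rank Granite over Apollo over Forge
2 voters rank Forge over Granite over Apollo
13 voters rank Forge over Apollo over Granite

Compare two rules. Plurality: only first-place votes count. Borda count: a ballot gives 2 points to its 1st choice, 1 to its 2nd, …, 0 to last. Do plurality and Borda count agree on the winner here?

Plurality first-place counts: Granite 9, Apollo 0, Forge 15 → Forge.
Borda totals: Granite 20, Apollo 22, Forge 30 → Forge.
The two rules agree on Forge.

Yes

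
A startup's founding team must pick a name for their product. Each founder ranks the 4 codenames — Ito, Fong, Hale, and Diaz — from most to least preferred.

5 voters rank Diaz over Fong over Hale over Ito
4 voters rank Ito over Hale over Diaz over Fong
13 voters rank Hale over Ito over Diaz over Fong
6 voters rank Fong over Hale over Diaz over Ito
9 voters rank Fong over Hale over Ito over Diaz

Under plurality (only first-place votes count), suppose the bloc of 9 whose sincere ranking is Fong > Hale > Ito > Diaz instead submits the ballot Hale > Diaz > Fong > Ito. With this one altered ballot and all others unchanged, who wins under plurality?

First-place totals with the altered ballot: Ito 4, Fong 6, Hale 22, Diaz 5.
The switch changes the winner from Fong to Hale.

Hale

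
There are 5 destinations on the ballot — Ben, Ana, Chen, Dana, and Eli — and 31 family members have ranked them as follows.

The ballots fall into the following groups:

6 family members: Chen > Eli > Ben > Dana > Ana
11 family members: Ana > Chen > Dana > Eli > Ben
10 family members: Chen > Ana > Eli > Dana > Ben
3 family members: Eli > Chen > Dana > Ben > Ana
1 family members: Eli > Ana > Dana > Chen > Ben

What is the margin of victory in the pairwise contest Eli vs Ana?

Ballots ranking Eli above Ana: 6+3+1 = 10.
Ballots ranking Ana above Eli: 11+10 = 21.
Ana wins 21–10, a margin of 11.

11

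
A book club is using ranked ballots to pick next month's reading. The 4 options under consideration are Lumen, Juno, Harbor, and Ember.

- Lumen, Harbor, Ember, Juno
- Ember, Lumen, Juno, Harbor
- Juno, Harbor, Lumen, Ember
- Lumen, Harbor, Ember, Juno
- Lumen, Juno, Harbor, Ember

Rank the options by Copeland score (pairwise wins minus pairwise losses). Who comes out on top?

Pairwise results:
  Lumen vs Juno: Lumen wins 4–1.
  Lumen vs Harbor: Lumen wins 4–1.
  Lumen vs Ember: Lumen wins 4–1.
  Juno vs Harbor: Juno wins 3–2.
  Juno vs Ember: Ember wins 3–2.
  Harbor vs Ember: Harbor wins 4–1.
Copeland scores (wins − losses):
  Lumen: 3 − 0 = 3
  Juno: 1 − 2 = -1
  Harbor: 1 − 2 = -1
  Ember: 1 − 2 = -1
Lumen has the best Copeland score.

Lumen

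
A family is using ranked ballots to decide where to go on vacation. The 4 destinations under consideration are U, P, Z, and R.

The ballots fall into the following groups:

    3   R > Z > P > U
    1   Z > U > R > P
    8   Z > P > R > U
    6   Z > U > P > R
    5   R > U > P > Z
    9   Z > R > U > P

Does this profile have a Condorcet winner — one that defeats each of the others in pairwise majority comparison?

Yes

Head-to-head results (32 voters total):
U vs P: U wins 21–11.
U vs Z: Z wins 27–5.
U vs R: R wins 25–7.
P vs Z: Z wins 27–5.
P vs R: R wins 18–14.
Z vs R: Z wins 24–8.
Z beats each rival — U (27–5), P (27–5), R (24–8) — so Z is the Condorcet winner.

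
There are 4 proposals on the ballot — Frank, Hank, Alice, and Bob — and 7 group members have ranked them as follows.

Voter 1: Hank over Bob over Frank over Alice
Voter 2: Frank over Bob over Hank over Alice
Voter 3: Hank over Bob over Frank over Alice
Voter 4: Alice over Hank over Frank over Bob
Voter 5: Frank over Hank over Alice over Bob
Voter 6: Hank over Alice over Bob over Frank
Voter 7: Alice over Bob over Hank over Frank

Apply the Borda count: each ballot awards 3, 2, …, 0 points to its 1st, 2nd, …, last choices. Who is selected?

Borda scores:
  Frank: 1 + 3 + 1 + 1 + 3 + 0 + 0 = 9
  Hank: 3 + 1 + 3 + 2 + 2 + 3 + 1 = 15
  Alice: 0 + 0 + 0 + 3 + 1 + 2 + 3 = 9
  Bob: 2 + 2 + 2 + 0 + 0 + 1 + 2 = 9
Hank has the highest total.

Hank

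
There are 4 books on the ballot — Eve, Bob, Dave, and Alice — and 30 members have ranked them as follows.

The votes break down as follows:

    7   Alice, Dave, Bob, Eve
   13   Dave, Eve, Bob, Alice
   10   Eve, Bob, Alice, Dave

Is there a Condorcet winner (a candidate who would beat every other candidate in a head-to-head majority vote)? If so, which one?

Head-to-head results (30 voters total):
Eve vs Bob: Eve wins 23–7.
Eve vs Dave: Dave wins 20–10.
Eve vs Alice: Eve wins 23–7.
Bob vs Dave: Dave wins 20–10.
Bob vs Alice: Bob wins 23–7.
Dave vs Alice: Alice wins 17–13.
No candidate beats all others: Eve beats Alice beats Dave beats Eve, a majority cycle.

There is no Condorcet winner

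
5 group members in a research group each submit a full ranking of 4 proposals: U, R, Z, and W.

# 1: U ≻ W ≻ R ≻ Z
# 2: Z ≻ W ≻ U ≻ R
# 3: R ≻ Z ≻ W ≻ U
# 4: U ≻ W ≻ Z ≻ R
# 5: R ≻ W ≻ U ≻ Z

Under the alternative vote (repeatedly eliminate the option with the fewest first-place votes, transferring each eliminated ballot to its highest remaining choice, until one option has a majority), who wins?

U

Round 1: U 2, R 2, Z 1, W 0. W has the fewest and is eliminated.
Round 2: U 2, R 2, Z 1. Z has the fewest and is eliminated.
Round 3: U 3, R 2. U has a majority.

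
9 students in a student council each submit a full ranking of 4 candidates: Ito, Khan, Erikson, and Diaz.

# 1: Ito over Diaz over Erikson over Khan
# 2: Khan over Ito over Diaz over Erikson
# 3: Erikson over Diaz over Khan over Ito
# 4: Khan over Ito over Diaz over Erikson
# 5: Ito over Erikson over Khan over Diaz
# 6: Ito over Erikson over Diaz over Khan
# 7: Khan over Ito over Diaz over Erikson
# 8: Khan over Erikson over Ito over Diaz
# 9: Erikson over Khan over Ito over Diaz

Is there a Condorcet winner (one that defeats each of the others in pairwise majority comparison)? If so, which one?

There is no Condorcet winner

Head-to-head results (9 voters total):
Ito vs Khan: Khan wins 6–3.
Ito vs Erikson: Ito wins 6–3.
Ito vs Diaz: Ito wins 8–1.
Khan vs Erikson: Erikson wins 5–4.
Khan vs Diaz: Khan wins 6–3.
Erikson vs Diaz: Erikson wins 5–4.
No candidate beats all others: Ito beats Erikson beats Khan beats Ito, a majority cycle.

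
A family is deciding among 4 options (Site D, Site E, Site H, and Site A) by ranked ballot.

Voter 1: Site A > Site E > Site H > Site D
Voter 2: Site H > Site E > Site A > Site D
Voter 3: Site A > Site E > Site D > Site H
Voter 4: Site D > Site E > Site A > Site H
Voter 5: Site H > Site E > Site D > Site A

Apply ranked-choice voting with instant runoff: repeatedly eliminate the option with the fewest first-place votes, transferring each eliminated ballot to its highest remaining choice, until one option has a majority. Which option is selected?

Round 1: Site H 2, Site A 2, Site D 1, Site E 0. Site E has the fewest and is eliminated.
Round 2: Site H 2, Site A 2, Site D 1. Site D has the fewest and is eliminated.
Round 3: Site A 3, Site H 2. Site A has a majority.

Site A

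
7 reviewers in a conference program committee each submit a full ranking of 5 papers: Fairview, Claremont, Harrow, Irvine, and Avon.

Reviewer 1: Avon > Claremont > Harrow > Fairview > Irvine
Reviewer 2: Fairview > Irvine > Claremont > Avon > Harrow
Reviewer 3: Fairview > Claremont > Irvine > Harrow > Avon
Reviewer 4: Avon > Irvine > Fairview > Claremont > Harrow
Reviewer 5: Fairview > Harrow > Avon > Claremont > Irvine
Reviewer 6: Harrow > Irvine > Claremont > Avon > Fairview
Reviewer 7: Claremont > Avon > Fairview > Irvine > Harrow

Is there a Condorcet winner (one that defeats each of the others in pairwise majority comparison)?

No

Head-to-head results (7 voters total):
Fairview vs Claremont: Fairview wins 4–3.
Fairview vs Harrow: Fairview wins 5–2.
Fairview vs Irvine: Fairview wins 5–2.
Fairview vs Avon: Avon wins 4–3.
Claremont vs Harrow: Claremont wins 5–2.
Claremont vs Irvine: Claremont wins 4–3.
Claremont vs Avon: Claremont wins 4–3.
Harrow vs Irvine: Irvine wins 4–3.
Harrow vs Avon: Avon wins 4–3.
Irvine vs Avon: Avon wins 4–3.
No candidate beats all others: Fairview beats Claremont beats Avon beats Fairview, a majority cycle.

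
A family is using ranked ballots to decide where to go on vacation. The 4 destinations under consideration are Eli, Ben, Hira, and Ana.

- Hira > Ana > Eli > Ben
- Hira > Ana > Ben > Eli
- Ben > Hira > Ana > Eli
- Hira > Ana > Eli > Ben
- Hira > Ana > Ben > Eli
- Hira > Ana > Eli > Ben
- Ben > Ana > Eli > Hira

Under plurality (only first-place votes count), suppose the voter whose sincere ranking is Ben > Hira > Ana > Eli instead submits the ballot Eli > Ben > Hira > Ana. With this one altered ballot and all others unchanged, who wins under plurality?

Hira

First-place totals with the altered ballot: Eli 1, Ben 1, Hira 5, Ana 0.
The winner is unchanged: still Hira.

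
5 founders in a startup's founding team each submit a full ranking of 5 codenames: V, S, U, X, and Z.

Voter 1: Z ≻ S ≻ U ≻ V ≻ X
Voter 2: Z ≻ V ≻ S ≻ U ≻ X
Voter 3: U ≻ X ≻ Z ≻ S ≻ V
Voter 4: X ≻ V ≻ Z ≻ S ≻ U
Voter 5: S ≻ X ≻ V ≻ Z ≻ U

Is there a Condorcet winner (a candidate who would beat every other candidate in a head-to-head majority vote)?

Head-to-head results (5 voters total):
V vs S: S wins 3–2.
V vs U: V wins 3–2.
V vs X: X wins 3–2.
V vs Z: Z wins 3–2.
S vs U: S wins 4–1.
S vs X: S wins 3–2.
S vs Z: Z wins 4–1.
U vs X: U wins 3–2.
U vs Z: Z wins 4–1.
X vs Z: X wins 3–2.
No candidate beats all others: V beats U beats X beats V, a majority cycle.

No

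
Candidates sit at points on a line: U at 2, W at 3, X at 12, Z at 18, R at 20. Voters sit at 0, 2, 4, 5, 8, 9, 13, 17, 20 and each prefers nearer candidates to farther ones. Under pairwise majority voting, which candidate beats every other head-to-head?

X

With single-peaked preferences on a line, the Condorcet winner is the candidate closest to the median voter.
The median voter (position 8) is closest to X at 12.
Check: X vs Z — voters closer to X: 7 of 9.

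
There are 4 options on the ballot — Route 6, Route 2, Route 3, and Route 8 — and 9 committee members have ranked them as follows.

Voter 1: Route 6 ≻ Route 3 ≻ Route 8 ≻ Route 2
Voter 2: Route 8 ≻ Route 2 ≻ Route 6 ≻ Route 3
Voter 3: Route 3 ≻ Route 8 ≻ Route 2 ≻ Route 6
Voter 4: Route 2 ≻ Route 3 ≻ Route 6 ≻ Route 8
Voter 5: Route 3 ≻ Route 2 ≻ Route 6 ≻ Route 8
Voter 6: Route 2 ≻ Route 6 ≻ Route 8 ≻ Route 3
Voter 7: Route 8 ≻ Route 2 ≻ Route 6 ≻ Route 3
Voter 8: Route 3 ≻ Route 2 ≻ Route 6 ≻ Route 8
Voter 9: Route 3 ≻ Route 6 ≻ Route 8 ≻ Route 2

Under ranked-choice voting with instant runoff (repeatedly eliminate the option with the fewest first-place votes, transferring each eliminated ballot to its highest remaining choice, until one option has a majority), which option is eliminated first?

Route 6

Round 1: Route 3 4, Route 2 2, Route 8 2, Route 6 1. Route 6 has the fewest and is eliminated.
Round 2: Route 3 5, Route 2 2, Route 8 2. Route 3 has a majority.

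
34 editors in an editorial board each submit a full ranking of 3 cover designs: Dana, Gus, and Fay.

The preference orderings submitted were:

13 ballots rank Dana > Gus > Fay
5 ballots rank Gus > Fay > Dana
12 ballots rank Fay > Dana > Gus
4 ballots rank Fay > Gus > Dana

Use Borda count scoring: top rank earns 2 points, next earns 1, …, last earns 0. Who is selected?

Dana

Borda scores:
  Dana: 13·2 + 5·0 + 12·1 + 4·0 = 38
  Gus: 13·1 + 5·2 + 12·0 + 4·1 = 27
  Fay: 13·0 + 5·1 + 12·2 + 4·2 = 37
Dana has the highest total.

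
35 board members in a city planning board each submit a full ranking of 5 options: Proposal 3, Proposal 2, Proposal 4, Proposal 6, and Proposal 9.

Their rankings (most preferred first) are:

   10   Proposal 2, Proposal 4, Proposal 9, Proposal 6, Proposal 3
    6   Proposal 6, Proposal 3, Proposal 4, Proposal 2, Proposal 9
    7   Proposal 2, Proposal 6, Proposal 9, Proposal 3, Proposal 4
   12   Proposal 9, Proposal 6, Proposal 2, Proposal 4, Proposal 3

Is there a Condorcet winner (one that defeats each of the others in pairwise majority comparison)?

No

Head-to-head results (35 voters total):
Proposal 3 vs Proposal 2: Proposal 2 wins 29–6.
Proposal 3 vs Proposal 4: Proposal 4 wins 22–13.
Proposal 3 vs Proposal 6: Proposal 6 wins 35–0.
Proposal 3 vs Proposal 9: Proposal 9 wins 29–6.
Proposal 2 vs Proposal 4: Proposal 2 wins 29–6.
Proposal 2 vs Proposal 6: Proposal 6 wins 18–17.
Proposal 2 vs Proposal 9: Proposal 2 wins 23–12.
Proposal 4 vs Proposal 6: Proposal 6 wins 25–10.
Proposal 4 vs Proposal 9: Proposal 9 wins 19–16.
Proposal 6 vs Proposal 9: Proposal 9 wins 22–13.
No candidate beats all others: Proposal 2 beats Proposal 9 beats Proposal 6 beats Proposal 2, a majority cycle.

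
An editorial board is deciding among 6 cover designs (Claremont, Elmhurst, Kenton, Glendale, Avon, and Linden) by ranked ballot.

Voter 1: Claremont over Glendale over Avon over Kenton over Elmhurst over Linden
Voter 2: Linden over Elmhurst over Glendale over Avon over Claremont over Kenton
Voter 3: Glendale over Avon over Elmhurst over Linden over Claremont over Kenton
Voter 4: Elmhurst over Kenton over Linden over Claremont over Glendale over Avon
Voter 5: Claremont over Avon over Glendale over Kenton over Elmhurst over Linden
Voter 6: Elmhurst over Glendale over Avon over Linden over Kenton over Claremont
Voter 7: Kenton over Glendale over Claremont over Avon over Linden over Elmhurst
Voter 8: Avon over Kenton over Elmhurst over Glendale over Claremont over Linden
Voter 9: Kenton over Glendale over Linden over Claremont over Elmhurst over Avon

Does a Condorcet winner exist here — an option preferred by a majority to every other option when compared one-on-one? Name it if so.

Head-to-head results (9 voters total):
Claremont vs Elmhurst: Elmhurst wins 5–4.
Claremont vs Kenton: Kenton wins 5–4.
Claremont vs Glendale: Glendale wins 6–3.
Claremont vs Avon: Claremont wins 5–4.
Claremont vs Linden: Linden wins 5–4.
Elmhurst vs Kenton: Kenton wins 5–4.
Elmhurst vs Glendale: Glendale wins 5–4.
Elmhurst vs Avon: Avon wins 5–4.
Elmhurst vs Linden: Elmhurst wins 6–3.
Kenton vs Glendale: Glendale wins 5–4.
Kenton vs Avon: Avon wins 6–3.
Kenton vs Linden: Kenton wins 6–3.
Glendale vs Avon: Glendale wins 7–2.
Glendale vs Linden: Glendale wins 7–2.
Avon vs Linden: Avon wins 6–3.
Glendale beats each rival — Claremont (6–3), Elmhurst (5–4), Kenton (5–4), Avon (7–2), Linden (7–2) — so Glendale is the Condorcet winner.

Glendale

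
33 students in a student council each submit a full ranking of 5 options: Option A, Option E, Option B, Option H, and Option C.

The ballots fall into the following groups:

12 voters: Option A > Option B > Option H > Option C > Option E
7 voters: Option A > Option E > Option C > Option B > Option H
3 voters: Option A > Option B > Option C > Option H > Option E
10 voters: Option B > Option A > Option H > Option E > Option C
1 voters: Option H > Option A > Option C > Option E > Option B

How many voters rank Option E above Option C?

Ballots ranking Option E above Option C: 7+10 = 17.
Ballots ranking Option C above Option E: 12+3+1 = 16.
So 17 of 33 voters prefer Option E to Option C.

17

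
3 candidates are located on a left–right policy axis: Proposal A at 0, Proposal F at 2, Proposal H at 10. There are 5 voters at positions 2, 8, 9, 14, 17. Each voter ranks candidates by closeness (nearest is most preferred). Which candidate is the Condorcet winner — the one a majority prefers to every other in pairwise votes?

Proposal H

With single-peaked preferences on a line, the Condorcet winner is the candidate closest to the median voter.
The median voter (position 9) is closest to Proposal H at 10.
Check: Proposal H vs Proposal F — voters closer to Proposal H: 4 of 5.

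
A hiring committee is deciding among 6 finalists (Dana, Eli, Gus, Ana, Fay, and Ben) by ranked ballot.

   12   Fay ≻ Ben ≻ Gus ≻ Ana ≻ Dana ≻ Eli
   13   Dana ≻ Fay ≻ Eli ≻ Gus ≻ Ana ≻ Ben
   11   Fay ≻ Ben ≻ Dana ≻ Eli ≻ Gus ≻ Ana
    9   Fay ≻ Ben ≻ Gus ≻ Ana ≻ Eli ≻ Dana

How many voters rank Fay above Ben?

45

Ballots ranking Fay above Ben: 12+13+11+9 = 45.
Ballots ranking Ben above Fay: 0.
So 45 of 45 voters prefer Fay to Ben.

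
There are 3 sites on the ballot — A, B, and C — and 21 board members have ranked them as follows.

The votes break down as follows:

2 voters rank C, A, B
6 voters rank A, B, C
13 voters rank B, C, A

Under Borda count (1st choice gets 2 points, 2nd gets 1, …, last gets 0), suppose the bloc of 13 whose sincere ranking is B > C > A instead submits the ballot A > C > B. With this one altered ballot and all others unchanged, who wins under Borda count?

Borda totals with the altered ballot: A 40, B 6, C 17.
The switch changes the winner from B to A.

A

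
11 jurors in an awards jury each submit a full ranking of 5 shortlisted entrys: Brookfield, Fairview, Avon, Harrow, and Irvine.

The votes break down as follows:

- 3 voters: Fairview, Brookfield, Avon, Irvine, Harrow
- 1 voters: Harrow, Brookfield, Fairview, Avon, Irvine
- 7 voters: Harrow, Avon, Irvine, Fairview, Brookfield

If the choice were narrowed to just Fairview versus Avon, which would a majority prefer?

Avon

Ballots ranking Fairview above Avon: 3+1 = 4.
Ballots ranking Avon above Fairview: 7.
Avon wins the head-to-head, 7–4.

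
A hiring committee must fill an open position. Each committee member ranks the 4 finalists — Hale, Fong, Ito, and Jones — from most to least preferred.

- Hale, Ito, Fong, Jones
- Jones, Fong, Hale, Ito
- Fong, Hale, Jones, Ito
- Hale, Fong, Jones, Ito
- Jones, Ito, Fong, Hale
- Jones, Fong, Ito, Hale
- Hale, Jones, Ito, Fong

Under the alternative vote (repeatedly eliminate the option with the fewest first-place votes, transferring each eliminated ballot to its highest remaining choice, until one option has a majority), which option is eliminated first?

Ito

Round 1: Hale 3, Jones 3, Fong 1, Ito 0. Ito has the fewest and is eliminated.
Round 2: Hale 3, Jones 3, Fong 1. Fong has the fewest and is eliminated.
Round 3: Hale 4, Jones 3. Hale has a majority.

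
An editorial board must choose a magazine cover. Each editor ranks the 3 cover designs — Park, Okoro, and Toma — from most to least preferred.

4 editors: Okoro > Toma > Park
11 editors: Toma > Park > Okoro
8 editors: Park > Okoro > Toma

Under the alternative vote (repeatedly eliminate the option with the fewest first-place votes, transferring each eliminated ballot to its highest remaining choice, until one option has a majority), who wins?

Toma

Round 1: Toma 11, Park 8, Okoro 4. Okoro has the fewest and is eliminated.
Round 2: Toma 15, Park 8. Toma has a majority.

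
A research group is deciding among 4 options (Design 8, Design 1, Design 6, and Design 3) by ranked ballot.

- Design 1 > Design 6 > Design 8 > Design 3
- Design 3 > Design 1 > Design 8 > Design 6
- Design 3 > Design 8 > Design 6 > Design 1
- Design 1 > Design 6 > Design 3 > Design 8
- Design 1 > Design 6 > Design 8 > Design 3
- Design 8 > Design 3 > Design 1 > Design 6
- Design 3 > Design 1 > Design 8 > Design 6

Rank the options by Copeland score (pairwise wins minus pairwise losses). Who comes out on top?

Pairwise results:
  Design 8 vs Design 1: Design 1 wins 5–2.
  Design 8 vs Design 6: Design 8 wins 4–3.
  Design 8 vs Design 3: Design 3 wins 4–3.
  Design 1 vs Design 6: Design 1 wins 6–1.
  Design 1 vs Design 3: Design 3 wins 4–3.
  Design 6 vs Design 3: Design 3 wins 4–3.
Copeland scores (wins − losses):
  Design 8: 1 − 2 = -1
  Design 1: 2 − 1 = 1
  Design 6: 0 − 3 = -3
  Design 3: 3 − 0 = 3
Design 3 has the best Copeland score.

Design 3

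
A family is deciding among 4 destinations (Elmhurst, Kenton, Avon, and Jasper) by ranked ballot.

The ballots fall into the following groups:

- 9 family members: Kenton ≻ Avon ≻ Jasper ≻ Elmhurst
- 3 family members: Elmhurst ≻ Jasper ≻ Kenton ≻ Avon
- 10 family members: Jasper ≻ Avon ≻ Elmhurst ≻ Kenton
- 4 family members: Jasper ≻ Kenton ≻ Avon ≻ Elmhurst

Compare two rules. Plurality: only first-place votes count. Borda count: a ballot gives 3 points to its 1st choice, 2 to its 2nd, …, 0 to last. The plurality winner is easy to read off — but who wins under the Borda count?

Plurality first-place counts: Elmhurst 3, Kenton 9, Avon 0, Jasper 14 → Jasper.
Borda totals: Elmhurst 19, Kenton 38, Avon 42, Jasper 57 → Jasper.

Jasper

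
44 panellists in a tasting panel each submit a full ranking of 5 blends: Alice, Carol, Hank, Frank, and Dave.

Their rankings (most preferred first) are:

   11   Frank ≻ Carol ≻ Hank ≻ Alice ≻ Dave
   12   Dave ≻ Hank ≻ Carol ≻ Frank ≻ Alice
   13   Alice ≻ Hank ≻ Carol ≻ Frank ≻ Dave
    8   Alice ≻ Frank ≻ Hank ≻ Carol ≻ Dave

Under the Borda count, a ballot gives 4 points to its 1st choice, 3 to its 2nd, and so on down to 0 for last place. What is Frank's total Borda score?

93

Borda scores:
  Alice: 11·1 + 12·0 + 13·4 + 8·4 = 95
  Carol: 11·3 + 12·2 + 13·2 + 8·1 = 91
  Hank: 11·2 + 12·3 + 13·3 + 8·2 = 113
  Frank: 11·4 + 12·1 + 13·1 + 8·3 = 93
  Dave: 11·0 + 12·4 + 13·0 + 8·0 = 48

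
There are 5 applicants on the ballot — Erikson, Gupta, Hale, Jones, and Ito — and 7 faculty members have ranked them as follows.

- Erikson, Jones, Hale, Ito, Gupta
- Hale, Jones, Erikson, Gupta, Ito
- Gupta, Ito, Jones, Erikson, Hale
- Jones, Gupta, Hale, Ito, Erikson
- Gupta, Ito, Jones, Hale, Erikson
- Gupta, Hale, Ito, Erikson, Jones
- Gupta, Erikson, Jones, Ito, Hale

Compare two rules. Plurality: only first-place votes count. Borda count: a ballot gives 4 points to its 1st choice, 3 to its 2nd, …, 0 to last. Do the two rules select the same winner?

Plurality first-place counts: Erikson 1, Gupta 4, Hale 1, Jones 1, Ito 0 → Gupta.
Borda totals: Erikson 11, Gupta 20, Hale 12, Jones 16, Ito 11 → Gupta.
The two rules agree on Gupta.

Yes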